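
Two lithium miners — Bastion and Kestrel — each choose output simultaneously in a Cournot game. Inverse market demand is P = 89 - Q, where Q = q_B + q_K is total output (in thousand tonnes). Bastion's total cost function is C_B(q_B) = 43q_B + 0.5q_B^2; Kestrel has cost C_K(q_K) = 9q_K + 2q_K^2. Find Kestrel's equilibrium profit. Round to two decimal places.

Bastion's profit: π_B = (89 - Q)q_B - (43q_B + (1/2)q_B²). Setting ∂π_B/∂q_B = 0: 46 - 3q_B - (q_K) = 0.
Kestrel's profit: π_K = (89 - Q)q_K - (9q_K + 2q_K²). Setting ∂π_K/∂q_K = 0: 80 - 6q_K - (q_B) = 0.
So q_B = (46 - q_K)/3 and q_K = (80 - q_B)/6.
Solving the pair: q_B = 196/17, q_K = 194/17.
Price P = 89 - 390/17 = 1123/17.
Kestrel's profit: (1123/17)·(194/17) - 9·(194/17) - 2(194/17)² = 390.6851.

390.69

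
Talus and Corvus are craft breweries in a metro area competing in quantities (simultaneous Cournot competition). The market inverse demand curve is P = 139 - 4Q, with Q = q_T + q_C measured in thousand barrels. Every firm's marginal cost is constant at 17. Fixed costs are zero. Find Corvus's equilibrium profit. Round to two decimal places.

Each firm earns π_i = (139 - 4Q)q_i - 17q_i.
Setting ∂π_i/∂q_i = 0 with rivals' quantities fixed: 122 - 8q_i - 4q_j = 0.
By symmetry each firm produces the same amount; substituting q_j = q_i yields q_i = 122/12 = 61/6.
Price P = 139 - 4·(61/3) = 173/3.
Corvus's profit: (173/3 - 17)·(61/6) = 413.4444.

413.44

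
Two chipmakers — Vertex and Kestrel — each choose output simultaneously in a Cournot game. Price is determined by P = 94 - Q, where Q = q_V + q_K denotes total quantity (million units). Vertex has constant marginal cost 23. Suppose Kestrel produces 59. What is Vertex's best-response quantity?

With the rival's output fixed at 59, Vertex's profit is π_V = (94 - 59 - q_V)q_V - (23q_V) = (35 - q_V)q_V - (23q_V).
∂π_V/∂q_V = 12 - 2q_V = 0, so q_V = 6.

6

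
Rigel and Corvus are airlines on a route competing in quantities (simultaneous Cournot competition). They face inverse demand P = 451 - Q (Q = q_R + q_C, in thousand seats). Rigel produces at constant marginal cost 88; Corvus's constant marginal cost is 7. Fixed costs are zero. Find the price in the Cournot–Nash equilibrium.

Rigel's profit: π_R = (451 - Q)q_R - (88q_R). Setting ∂π_R/∂q_R = 0: 363 - 2q_R - (q_C) = 0.
Corvus's first-order condition: 444 - 2q_C - (q_R) = 0.
Rearranging gives the reaction functions q_R = (363 - q_C)/2 and q_C = (444 - q_R)/2.
Substituting one into the other gives q_R = 94 and q_C = 175.
Total output Q = 269, so price P = 451 - 269 = 182.

182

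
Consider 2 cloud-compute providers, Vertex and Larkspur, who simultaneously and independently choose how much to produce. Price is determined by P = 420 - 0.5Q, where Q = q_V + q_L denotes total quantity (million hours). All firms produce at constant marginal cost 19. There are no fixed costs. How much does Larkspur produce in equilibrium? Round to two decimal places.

A representative firm's profit is π_i = q_i(420 - 0.5Q) - 19q_i.
First-order condition (treating rivals' output as given): 401 - q_i - (1/2)q_j = 0.
By symmetry each firm produces the same amount; substituting q_j = q_i yields q_i = 401/(3/2) = 802/3.

267.33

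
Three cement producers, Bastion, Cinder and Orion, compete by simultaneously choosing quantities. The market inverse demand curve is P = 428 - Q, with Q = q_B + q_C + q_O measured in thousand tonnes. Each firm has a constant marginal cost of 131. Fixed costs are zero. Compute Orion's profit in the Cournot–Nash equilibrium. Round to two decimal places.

Each firm earns π_i = (428 - Q)q_i - 131q_i.
First-order condition (treating rivals' output as given): 297 - 2q_i - Σ_{j≠i} q_j = 0.
By symmetry each firm produces the same amount; substituting Σ_{j≠i} q_j = 2q_i yields q_i = 297/4.
Price P = 428 - 891/4 = 821/4.
Orion's profit: (821/4 - 131)·(297/4) = 5513.0625.

5513.06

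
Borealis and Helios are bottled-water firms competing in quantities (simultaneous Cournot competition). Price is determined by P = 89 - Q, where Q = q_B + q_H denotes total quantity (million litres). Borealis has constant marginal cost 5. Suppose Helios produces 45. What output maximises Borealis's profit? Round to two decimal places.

19.50

With the rival's output fixed at 45, Borealis's profit is π_B = (89 - 45 - q_B)q_B - (5q_B) = (44 - q_B)q_B - (5q_B).
∂π_B/∂q_B = 39 - 2q_B = 0, so q_B = 39/2.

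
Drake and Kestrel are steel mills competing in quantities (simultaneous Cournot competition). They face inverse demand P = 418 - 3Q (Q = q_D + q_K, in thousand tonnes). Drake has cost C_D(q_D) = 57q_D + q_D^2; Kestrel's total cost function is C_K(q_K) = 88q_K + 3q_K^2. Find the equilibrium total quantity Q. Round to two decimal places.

56.31

Drake's profit: π_D = (418 - 3Q)q_D - (57q_D + q_D²). Setting ∂π_D/∂q_D = 0: 361 - 8q_D - 3(q_K) = 0.
Kestrel's profit: π_K = (418 - 3Q)q_K - (88q_K + 3q_K²). Setting ∂π_K/∂q_K = 0: 330 - 12q_K - 3(q_D) = 0.
Rearranging gives the reaction functions q_D = (361 - 3q_K)/8 and q_K = (330 - 3q_D)/12.
Substituting one into the other gives q_D = 1114/29 and q_K = 519/29.
Total output Q = 1114/29 + 519/29 = 1633/29.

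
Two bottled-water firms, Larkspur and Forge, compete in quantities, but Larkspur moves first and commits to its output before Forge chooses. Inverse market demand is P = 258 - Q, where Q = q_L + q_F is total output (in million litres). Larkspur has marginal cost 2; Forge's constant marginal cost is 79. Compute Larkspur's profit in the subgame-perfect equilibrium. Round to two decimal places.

The follower Forge best-responds to any q_L: π_F = (258 - Q)q_F - 79q_F.
∂π_F/∂q_F = 179 - q_L - 2q_F = 0 gives the reaction function q_F = (179 - q_L)/2.
Larkspur substitutes q_F(q_L) into its own profit: π_L = q_L(258 - q_L - (179 - q_L)/2) - 2q_L = (337/2 - (1/2)q_L)q_L - 2q_L.
Leader FOC: 333/2 - q_L = 0, so q_L = 333/2.
Then q_F = (179 - 333/2)/2 = 25/4.
Price P = 258 - 691/4 = 341/4.
Larkspur's profit: (341/4 - 2)·(333/2) = 13861.1250.

13861.13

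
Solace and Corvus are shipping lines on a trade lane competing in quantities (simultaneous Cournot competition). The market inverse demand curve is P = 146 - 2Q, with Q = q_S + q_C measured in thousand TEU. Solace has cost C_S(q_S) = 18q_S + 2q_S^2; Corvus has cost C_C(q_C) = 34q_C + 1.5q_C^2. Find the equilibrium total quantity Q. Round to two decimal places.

Solace's profit: π_S = (146 - 2Q)q_S - (18q_S + 2q_S²). Setting ∂π_S/∂q_S = 0: 128 - 8q_S - 2(q_C) = 0.
Corvus's profit: π_C = (146 - 2Q)q_C - (34q_C + (3/2)q_C²). Setting ∂π_C/∂q_C = 0: 112 - 7q_C - 2(q_S) = 0.
So q_S = (128 - 2q_C)/8 and q_C = (112 - 2q_S)/7.
Substituting one into the other gives q_S = 168/13 and q_C = 160/13.
Total output Q = 168/13 + 160/13 = 328/13.

25.23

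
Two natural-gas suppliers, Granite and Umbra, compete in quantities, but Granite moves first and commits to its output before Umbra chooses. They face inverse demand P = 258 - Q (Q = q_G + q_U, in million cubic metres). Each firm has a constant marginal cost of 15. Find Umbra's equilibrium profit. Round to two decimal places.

Solve by backward induction. Given q_G, the follower Umbra maximises π_U = (258 - q_G - q_U)q_U - 15q_U.
∂π_U/∂q_U = 243 - q_G - 2q_U = 0 gives the reaction function q_U = (243 - q_G)/2.
The leader anticipates this reaction. Substituting into P = 258 - Q gives P = 273/2 - (1/2)q_G, so π_G = (273/2 - (1/2)q_G)q_G - 15q_G.
Maximising: ∂π_G/∂q_G = 243/2 - q_G = 0, giving q_G = 243/2.
Then q_U = (243 - 243/2)/2 = 243/4.
Price P = 258 - 729/4 = 303/4.
Umbra's profit: (303/4 - 15)·(243/4) = 3690.5625.

3690.56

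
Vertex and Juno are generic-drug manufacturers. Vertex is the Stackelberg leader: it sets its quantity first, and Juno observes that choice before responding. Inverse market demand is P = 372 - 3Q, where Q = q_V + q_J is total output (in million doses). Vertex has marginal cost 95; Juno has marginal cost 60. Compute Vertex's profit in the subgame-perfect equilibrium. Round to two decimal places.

2440.17

Solve by backward induction. Given q_V, the follower Juno maximises π_J = (372 - 3q_V - 3q_J)q_J - 60q_J.
∂π_J/∂q_J = 312 - 3q_V - 6q_J = 0 gives the reaction function q_J = (312 - 3q_V)/6.
The leader anticipates this reaction. Substituting into P = 372 - 3Q gives P = 216 - (3/2)q_V, so π_V = (216 - (3/2)q_V)q_V - 95q_V.
Leader FOC: 121 - 3q_V = 0, so q_V = 121/3.
Then q_J = (312 - 3·(121/3))/6 = 191/6.
Price P = 372 - 3·(433/6) = 311/2.
Vertex's profit: (311/2 - 95)·(121/3) = 2440.1667.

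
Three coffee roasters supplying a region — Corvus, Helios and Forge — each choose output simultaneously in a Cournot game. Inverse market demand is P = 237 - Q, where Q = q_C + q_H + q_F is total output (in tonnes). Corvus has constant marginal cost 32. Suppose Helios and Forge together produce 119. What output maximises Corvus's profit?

With rivals' combined output fixed at 119, Corvus's profit is π_C = (237 - 119 - q_C)q_C - (32q_C) = (118 - q_C)q_C - (32q_C).
∂π_C/∂q_C = 86 - 2q_C = 0, so q_C = 43.

43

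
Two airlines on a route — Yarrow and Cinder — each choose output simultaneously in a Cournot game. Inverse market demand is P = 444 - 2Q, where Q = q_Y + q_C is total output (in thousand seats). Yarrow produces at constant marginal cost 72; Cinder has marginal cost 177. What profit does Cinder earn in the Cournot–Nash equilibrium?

Yarrow's profit: π_Y = (444 - 2Q)q_Y - (72q_Y). Setting ∂π_Y/∂q_Y = 0: 372 - 4q_Y - 2(q_C) = 0.
Cinder's first-order condition: 267 - 4q_C - 2(q_Y) = 0.
Rearranging gives the reaction functions q_Y = (372 - 2q_C)/4 and q_C = (267 - 2q_Y)/4.
Solving the pair: q_Y = 159/2, q_C = 27.
Price P = 444 - 2·(213/2) = 231.
Cinder's profit: (231 - 177)·27 = 1458.

1458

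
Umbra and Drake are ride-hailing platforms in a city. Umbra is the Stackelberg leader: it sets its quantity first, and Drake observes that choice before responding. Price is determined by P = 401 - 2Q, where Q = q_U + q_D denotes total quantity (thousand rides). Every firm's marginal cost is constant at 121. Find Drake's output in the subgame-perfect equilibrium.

Solve by backward induction. Given q_U, the follower Drake maximises π_D = (401 - 2q_U - 2q_D)q_D - 121q_D.
Follower FOC: 280 - 2q_U - 4q_D = 0, so q_D(q_U) = (280 - 2q_U)/4.
The leader anticipates this reaction. Substituting into P = 401 - 2Q gives P = 261 - q_U, so π_U = (261 - q_U)q_U - 121q_U.
Leader FOC: 140 - 2q_U = 0, so q_U = 70.
Then q_D = (280 - 2·70)/4 = 35.

35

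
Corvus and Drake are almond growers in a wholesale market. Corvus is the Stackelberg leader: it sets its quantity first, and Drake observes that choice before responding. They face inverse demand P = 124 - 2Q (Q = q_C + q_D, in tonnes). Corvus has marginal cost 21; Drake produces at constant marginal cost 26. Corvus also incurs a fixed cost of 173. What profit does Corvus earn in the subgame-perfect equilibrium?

556

The follower Drake best-responds to any q_C: π_D = (124 - 2Q)q_D - 26q_D.
∂π_D/∂q_D = 98 - 2q_C - 4q_D = 0 gives the reaction function q_D = (98 - 2q_C)/4.
The leader anticipates this reaction. Substituting into P = 124 - 2Q gives P = 75 - q_C, so π_C = (75 - q_C)q_C - 21q_C.
Maximising: ∂π_C/∂q_C = 54 - 2q_C = 0, giving q_C = 27.
Then q_D = (98 - 2·27)/4 = 11.
Price P = 124 - 2·38 = 48.
Corvus's profit: (48 - 21)·27 - 173 = 556.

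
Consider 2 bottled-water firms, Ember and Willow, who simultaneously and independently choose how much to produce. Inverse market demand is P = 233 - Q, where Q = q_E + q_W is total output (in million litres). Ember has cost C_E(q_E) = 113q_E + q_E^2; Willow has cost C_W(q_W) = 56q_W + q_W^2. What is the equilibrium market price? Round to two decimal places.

173.60

Ember's profit: π_E = (233 - Q)q_E - (113q_E + q_E²). Setting ∂π_E/∂q_E = 0: 120 - 4q_E - (q_W) = 0.
Willow's profit: π_W = (233 - Q)q_W - (56q_W + q_W²). Setting ∂π_W/∂q_W = 0: 177 - 4q_W - (q_E) = 0.
Best responses: q_E = (120 - q_W)/4, q_W = (177 - q_E)/4.
Solving the pair: q_E = 101/5, q_W = 196/5.
Total output Q = 297/5, so price P = 233 - 297/5 = 868/5.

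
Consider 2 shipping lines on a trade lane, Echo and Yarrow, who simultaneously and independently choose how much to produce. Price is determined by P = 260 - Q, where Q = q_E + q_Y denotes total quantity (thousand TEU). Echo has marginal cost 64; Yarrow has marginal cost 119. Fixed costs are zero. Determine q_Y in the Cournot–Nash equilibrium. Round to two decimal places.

28.67

Echo's profit: π_E = (260 - Q)q_E - (64q_E). Setting ∂π_E/∂q_E = 0: 196 - 2q_E - (q_Y) = 0.
Yarrow's first-order condition: 141 - 2q_Y - (q_E) = 0.
Rearranging gives the reaction functions q_E = (196 - q_Y)/2 and q_Y = (141 - q_E)/2.
Solving the pair: q_E = 251/3, q_Y = 86/3.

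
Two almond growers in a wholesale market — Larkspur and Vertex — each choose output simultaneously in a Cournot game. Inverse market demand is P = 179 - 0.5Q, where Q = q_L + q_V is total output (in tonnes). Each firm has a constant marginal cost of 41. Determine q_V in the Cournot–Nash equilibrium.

92

Each firm earns π_i = (179 - 0.5Q)q_i - 41q_i.
Setting ∂π_i/∂q_i = 0 with rivals' quantities fixed: 138 - q_i - (1/2)q_j = 0.
With identical firms every q_j equals q_i, so q_j = q_i and 138 = (3/2)q_i, giving q_i = 92.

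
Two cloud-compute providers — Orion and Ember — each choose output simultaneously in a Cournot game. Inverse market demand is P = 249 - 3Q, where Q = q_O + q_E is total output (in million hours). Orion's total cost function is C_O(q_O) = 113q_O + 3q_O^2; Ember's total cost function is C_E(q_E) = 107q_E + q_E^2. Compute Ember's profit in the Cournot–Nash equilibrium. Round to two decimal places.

887.63

Orion's profit: π_O = (249 - 3Q)q_O - (113q_O + 3q_O²). Setting ∂π_O/∂q_O = 0: 136 - 12q_O - 3(q_E) = 0.
Ember's profit: π_E = (249 - 3Q)q_E - (107q_E + q_E²). Setting ∂π_E/∂q_E = 0: 142 - 8q_E - 3(q_O) = 0.
Best responses: q_O = (136 - 3q_E)/12, q_E = (142 - 3q_O)/8.
Solving the pair: q_O = 662/87, q_E = 432/29.
Price P = 249 - 3·(1958/87) = 181.4828.
Ember's profit: 181.4828·(432/29) - 107·(432/29) - (432/29)² = 887.6290.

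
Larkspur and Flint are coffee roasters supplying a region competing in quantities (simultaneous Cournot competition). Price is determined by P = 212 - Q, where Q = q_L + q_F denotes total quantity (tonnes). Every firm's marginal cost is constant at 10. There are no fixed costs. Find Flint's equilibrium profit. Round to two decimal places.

4533.78

A representative firm's profit is π_i = q_i(212 - Q) - 10q_i.
Setting ∂π_i/∂q_i = 0 with rivals' quantities fixed: 202 - 2q_i - q_j = 0.
By symmetry each firm produces the same amount; substituting q_j = q_i yields q_i = 202/3.
Price P = 212 - 404/3 = 232/3.
Flint's profit: (232/3 - 10)·(202/3) = 4533.7778.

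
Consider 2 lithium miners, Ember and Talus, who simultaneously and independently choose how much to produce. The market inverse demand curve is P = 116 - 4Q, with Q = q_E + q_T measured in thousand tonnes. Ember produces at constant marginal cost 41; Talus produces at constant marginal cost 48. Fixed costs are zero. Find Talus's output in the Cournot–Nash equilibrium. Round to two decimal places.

5.08

Ember's profit: π_E = (116 - 4Q)q_E - (41q_E). Setting ∂π_E/∂q_E = 0: 75 - 8q_E - 4(q_T) = 0.
Talus's first-order condition: 68 - 8q_T - 4(q_E) = 0.
Rearranging gives the reaction functions q_E = (75 - 4q_T)/8 and q_T = (68 - 4q_E)/8.
Solving the pair: q_E = 41/6, q_T = 61/12.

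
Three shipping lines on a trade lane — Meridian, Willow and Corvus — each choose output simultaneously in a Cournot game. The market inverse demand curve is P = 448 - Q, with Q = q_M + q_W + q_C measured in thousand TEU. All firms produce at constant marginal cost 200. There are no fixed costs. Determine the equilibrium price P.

A representative firm's profit is π_i = q_i(448 - Q) - 200q_i.
First-order condition (treating rivals' output as given): 248 - 2q_i - Σ_{j≠i} q_j = 0.
With identical firms every q_j equals q_i, so Σ_{j≠i} q_j = 2q_i and 248 = 4q_i, giving q_i = 62.
Total output Q = 186, so price P = 448 - 186 = 262.

262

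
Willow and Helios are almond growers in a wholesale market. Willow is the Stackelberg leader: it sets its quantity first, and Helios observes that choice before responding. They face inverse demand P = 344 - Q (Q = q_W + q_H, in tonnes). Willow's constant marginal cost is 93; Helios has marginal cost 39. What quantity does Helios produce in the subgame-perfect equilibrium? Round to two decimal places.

The follower Helios best-responds to any q_W: π_H = (344 - Q)q_H - 39q_H.
Setting the follower's marginal profit to zero, 305 - q_W - 2q_H = 0, i.e. q_H = (305 - q_W)/2.
Willow substitutes q_H(q_W) into its own profit: π_W = q_W(344 - q_W - (305 - q_W)/2) - 93q_W = (383/2 - (1/2)q_W)q_W - 93q_W.
Maximising: ∂π_W/∂q_W = 197/2 - q_W = 0, giving q_W = 197/2.
Then q_H = (305 - 197/2)/2 = 413/4.

103.25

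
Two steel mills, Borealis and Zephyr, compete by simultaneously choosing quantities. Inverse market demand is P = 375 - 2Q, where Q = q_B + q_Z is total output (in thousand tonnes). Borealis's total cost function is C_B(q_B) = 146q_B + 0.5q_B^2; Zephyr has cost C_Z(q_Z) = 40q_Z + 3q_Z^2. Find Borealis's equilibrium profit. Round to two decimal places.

3100.66

Borealis's profit: π_B = (375 - 2Q)q_B - (146q_B + (1/2)q_B²). Setting ∂π_B/∂q_B = 0: 229 - 5q_B - 2(q_Z) = 0.
Zephyr's first-order condition: 335 - 10q_Z - 2(q_B) = 0.
So q_B = (229 - 2q_Z)/5 and q_Z = (335 - 2q_B)/10.
Solving the pair: q_B = 810/23, q_Z = 1217/46.
Price P = 375 - 2·61.6739 = 251.6522.
Borealis's profit: 251.6522·(810/23) - 146·(810/23) - (1/2)(810/23)² = 3100.6616.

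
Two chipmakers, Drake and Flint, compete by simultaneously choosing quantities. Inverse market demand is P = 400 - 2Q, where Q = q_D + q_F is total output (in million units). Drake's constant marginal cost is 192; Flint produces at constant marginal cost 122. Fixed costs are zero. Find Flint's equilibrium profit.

Drake's profit: π_D = (400 - 2Q)q_D - (192q_D). Setting ∂π_D/∂q_D = 0: 208 - 4q_D - 2(q_F) = 0.
Flint's first-order condition: 278 - 4q_F - 2(q_D) = 0.
So q_D = (208 - 2q_F)/4 and q_F = (278 - 2q_D)/4.
Solving the pair: q_D = 23, q_F = 58.
Price P = 400 - 2·81 = 238.
Flint's profit: (238 - 122)·58 = 6728.

6728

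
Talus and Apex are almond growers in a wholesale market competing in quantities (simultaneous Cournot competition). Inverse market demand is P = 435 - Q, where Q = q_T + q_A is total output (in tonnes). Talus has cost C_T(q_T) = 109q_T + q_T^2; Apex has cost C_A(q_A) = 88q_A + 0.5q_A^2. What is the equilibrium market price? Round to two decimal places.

281.09

Talus's profit: π_T = (435 - Q)q_T - (109q_T + q_T²). Setting ∂π_T/∂q_T = 0: 326 - 4q_T - (q_A) = 0.
Apex's profit: π_A = (435 - Q)q_A - (88q_A + (1/2)q_A²). Setting ∂π_A/∂q_A = 0: 347 - 3q_A - (q_T) = 0.
So q_T = (326 - q_A)/4 and q_A = (347 - q_T)/3.
Substituting one into the other gives q_T = 631/11 and q_A = 1062/11.
Total output Q = 1693/11, so price P = 435 - 1693/11 = 281.0909.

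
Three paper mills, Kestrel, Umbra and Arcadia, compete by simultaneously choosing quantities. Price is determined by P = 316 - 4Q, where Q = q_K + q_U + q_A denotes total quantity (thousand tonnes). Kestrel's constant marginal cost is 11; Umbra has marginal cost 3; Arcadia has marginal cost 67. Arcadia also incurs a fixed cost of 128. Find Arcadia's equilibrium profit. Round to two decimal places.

Kestrel's profit: π_K = (316 - 4Q)q_K - (11q_K). Setting ∂π_K/∂q_K = 0: 305 - 8q_K - 4(q_U + q_A) = 0.
Umbra's first-order condition: 313 - 8q_U - 4(q_K + q_A) = 0.
Arcadia's profit: π_A = (316 - 4Q)q_A - (67q_A). Setting ∂π_A/∂q_A = 0: 249 - 8q_A - 4(q_K + q_U) = 0.
Adding the 3 conditions: 867 − 8Q − 8Q = 0, i.e. Q = 867/16.
Back-substituting: q_K = (305 − 867/4)/4 = 353/16, q_U = (313 − 867/4)/4 = 385/16, q_A = (249 − 867/4)/4 = 129/16.
Price P = 316 - 4·(867/16) = 397/4.
Arcadia's profit: (397/4 - 67)·(129/16) - 128 = 132.0156.

132.02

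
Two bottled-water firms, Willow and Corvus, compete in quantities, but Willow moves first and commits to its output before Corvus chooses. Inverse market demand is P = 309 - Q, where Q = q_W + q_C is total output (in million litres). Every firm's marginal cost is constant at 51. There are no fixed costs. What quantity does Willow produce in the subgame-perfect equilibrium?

Solve by backward induction. Given q_W, the follower Corvus maximises π_C = (309 - q_W - q_C)q_C - 51q_C.
∂π_C/∂q_C = 258 - q_W - 2q_C = 0 gives the reaction function q_C = (258 - q_W)/2.
The leader anticipates this reaction. Substituting into P = 309 - Q gives P = 180 - (1/2)q_W, so π_W = (180 - (1/2)q_W)q_W - 51q_W.
The leader's first-order condition 129 - q_W = 0 yields q_W = 129.
Then q_C = (258 - 129)/2 = 129/2.

129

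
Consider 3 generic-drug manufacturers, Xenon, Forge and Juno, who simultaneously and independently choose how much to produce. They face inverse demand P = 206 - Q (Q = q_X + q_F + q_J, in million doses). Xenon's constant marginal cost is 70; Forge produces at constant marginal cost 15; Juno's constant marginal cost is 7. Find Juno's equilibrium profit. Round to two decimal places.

Xenon's profit: π_X = (206 - Q)q_X - (70q_X). Setting ∂π_X/∂q_X = 0: 136 - 2q_X - (q_F + q_J) = 0.
Forge's first-order condition: 191 - 2q_F - (q_X + q_J) = 0.
Juno's profit: π_J = (206 - Q)q_J - (7q_J). Setting ∂π_J/∂q_J = 0: 199 - 2q_J - (q_X + q_F) = 0.
Summing all 3 equations gives 526 − 4Q = 0, hence Q = 263/2.
Back-substituting: q_X = (136 − 263/2) = 9/2, q_F = (191 − 263/2) = 119/2, q_J = (199 − 263/2) = 135/2.
Price P = 206 - 263/2 = 149/2.
Juno's profit: (149/2 - 7)·(135/2) = 4556.2500.

4556.25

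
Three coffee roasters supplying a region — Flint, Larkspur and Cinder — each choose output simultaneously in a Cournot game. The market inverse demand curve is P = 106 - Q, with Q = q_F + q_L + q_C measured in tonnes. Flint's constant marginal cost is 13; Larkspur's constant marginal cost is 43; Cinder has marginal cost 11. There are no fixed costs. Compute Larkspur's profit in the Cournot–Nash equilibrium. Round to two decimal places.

0.06

Flint's profit: π_F = (106 - Q)q_F - (13q_F). Setting ∂π_F/∂q_F = 0: 93 - 2q_F - (q_L + q_C) = 0.
Larkspur's profit: π_L = (106 - Q)q_L - (43q_L). Setting ∂π_L/∂q_L = 0: 63 - 2q_L - (q_F + q_C) = 0.
Cinder's profit: π_C = (106 - Q)q_C - (11q_C). Setting ∂π_C/∂q_C = 0: 95 - 2q_C - (q_F + q_L) = 0.
Adding the 3 conditions: 251 − 2Q − 2Q = 0, i.e. Q = 251/4.
Back-substituting: q_F = (93 − 251/4) = 121/4, q_L = (63 − 251/4) = 1/4, q_C = (95 − 251/4) = 129/4.
Price P = 106 - 251/4 = 173/4.
Larkspur's profit: (173/4 - 43)·(1/4) = 1/16.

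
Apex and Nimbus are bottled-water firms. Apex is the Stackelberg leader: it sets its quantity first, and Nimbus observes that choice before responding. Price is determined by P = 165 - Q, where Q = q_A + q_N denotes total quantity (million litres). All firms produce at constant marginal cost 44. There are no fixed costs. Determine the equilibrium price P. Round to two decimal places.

Solve by backward induction. Given q_A, the follower Nimbus maximises π_N = (165 - q_A - q_N)q_N - 44q_N.
∂π_N/∂q_N = 121 - q_A - 2q_N = 0 gives the reaction function q_N = (121 - q_A)/2.
Apex substitutes q_N(q_A) into its own profit: π_A = q_A(165 - q_A - (121 - q_A)/2) - 44q_A = (209/2 - (1/2)q_A)q_A - 44q_A.
The leader's first-order condition 121/2 - q_A = 0 yields q_A = 121/2.
Then q_N = (121 - 121/2)/2 = 121/4.
Total output Q = 363/4, so price P = 165 - 363/4 = 297/4.

74.25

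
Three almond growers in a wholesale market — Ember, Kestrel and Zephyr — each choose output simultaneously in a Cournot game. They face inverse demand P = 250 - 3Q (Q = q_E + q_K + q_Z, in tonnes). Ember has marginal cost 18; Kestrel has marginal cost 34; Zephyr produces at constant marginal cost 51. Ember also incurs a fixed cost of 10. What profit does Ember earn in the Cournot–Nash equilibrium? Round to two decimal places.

Ember's profit: π_E = (250 - 3Q)q_E - (18q_E). Setting ∂π_E/∂q_E = 0: 232 - 6q_E - 3(q_K + q_Z) = 0.
Kestrel's profit: π_K = (250 - 3Q)q_K - (34q_K). Setting ∂π_K/∂q_K = 0: 216 - 6q_K - 3(q_E + q_Z) = 0.
Zephyr's profit: π_Z = (250 - 3Q)q_Z - (51q_Z). Setting ∂π_Z/∂q_Z = 0: 199 - 6q_Z - 3(q_E + q_K) = 0.
Adding the 3 first-order conditions: 647 − 12Q = 0, so Q = 647/12.
Back-substituting: q_E = (232 − 647/4)/3 = 281/12, q_K = (216 − 647/4)/3 = 217/12, q_Z = (199 − 647/4)/3 = 149/12.
Price P = 250 - 3·(647/12) = 353/4.
Ember's profit: (353/4 - 18)·(281/12) - 10 = 1635.0208.

1635.02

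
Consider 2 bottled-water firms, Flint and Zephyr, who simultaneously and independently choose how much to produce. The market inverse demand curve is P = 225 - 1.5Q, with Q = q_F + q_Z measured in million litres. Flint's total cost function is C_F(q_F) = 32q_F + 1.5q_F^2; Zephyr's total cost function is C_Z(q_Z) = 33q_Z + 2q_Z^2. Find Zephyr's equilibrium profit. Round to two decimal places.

Flint's profit: π_F = (225 - 1.5Q)q_F - (32q_F + (3/2)q_F²). Setting ∂π_F/∂q_F = 0: 193 - 6q_F - (3/2)(q_Z) = 0.
Zephyr's first-order condition: 192 - 7q_Z - (3/2)(q_F) = 0.
Rearranging gives the reaction functions q_F = (193 - (3/2)q_Z)/6 and q_Z = (192 - (3/2)q_F)/7.
Solving the pair: q_F = 26.7421, q_Z = 1150/53.
Price P = 225 - (3/2)·48.4403 = 152.3396.
Zephyr's profit: 152.3396·(1150/53) - 33·(1150/53) - 2(1150/53)² = 1647.8284.

1647.83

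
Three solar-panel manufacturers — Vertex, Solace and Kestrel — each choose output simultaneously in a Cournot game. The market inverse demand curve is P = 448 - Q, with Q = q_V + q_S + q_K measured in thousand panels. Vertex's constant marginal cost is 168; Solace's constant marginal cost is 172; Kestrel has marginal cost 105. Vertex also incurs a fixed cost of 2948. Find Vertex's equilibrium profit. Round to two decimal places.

Vertex's profit: π_V = (448 - Q)q_V - (168q_V). Setting ∂π_V/∂q_V = 0: 280 - 2q_V - (q_S + q_K) = 0.
Solace's first-order condition: 276 - 2q_S - (q_V + q_K) = 0.
Kestrel's first-order condition: 343 - 2q_K - (q_V + q_S) = 0.
Adding the 3 conditions: 899 − 2Q − 2Q = 0, i.e. Q = 899/4.
Back-substituting: q_V = (280 − 899/4) = 221/4, q_S = (276 − 899/4) = 205/4, q_K = (343 − 899/4) = 473/4.
Price P = 448 - 899/4 = 893/4.
Vertex's profit: (893/4 - 168)·(221/4) - 2948 = 1673/16.

104.56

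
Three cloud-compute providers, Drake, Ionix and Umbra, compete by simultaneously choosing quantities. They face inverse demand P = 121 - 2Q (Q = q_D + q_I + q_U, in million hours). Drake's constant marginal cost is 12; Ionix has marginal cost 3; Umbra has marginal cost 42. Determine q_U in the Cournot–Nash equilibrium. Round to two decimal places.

Drake's profit: π_D = (121 - 2Q)q_D - (12q_D). Setting ∂π_D/∂q_D = 0: 109 - 4q_D - 2(q_I + q_U) = 0.
Ionix's profit: π_I = (121 - 2Q)q_I - (3q_I). Setting ∂π_I/∂q_I = 0: 118 - 4q_I - 2(q_D + q_U) = 0.
Umbra's profit: π_U = (121 - 2Q)q_U - (42q_U). Setting ∂π_U/∂q_U = 0: 79 - 4q_U - 2(q_D + q_I) = 0.
Summing all 3 equations gives 306 − 8Q = 0, hence Q = 153/4.
Back-substituting: q_D = (109 − 153/2)/2 = 65/4, q_I = (118 − 153/2)/2 = 83/4, q_U = (79 − 153/2)/2 = 5/4.

1.25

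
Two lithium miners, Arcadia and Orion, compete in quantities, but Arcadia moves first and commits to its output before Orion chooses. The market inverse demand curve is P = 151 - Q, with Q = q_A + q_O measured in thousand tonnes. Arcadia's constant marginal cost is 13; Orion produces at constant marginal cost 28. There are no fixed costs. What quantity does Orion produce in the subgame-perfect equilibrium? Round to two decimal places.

23.25

The follower Orion best-responds to any q_A: π_O = (151 - Q)q_O - 28q_O.
Setting the follower's marginal profit to zero, 123 - q_A - 2q_O = 0, i.e. q_O = (123 - q_A)/2.
The leader anticipates this reaction. Substituting into P = 151 - Q gives P = 179/2 - (1/2)q_A, so π_A = (179/2 - (1/2)q_A)q_A - 13q_A.
Leader FOC: 153/2 - q_A = 0, so q_A = 153/2.
Then q_O = (123 - 153/2)/2 = 93/4.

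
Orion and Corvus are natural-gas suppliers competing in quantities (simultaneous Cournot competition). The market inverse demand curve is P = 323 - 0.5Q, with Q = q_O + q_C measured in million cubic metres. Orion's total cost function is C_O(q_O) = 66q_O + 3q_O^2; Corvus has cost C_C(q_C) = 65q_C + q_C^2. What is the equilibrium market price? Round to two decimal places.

Orion's profit: π_O = (323 - 0.5Q)q_O - (66q_O + 3q_O²). Setting ∂π_O/∂q_O = 0: 257 - 7q_O - (1/2)(q_C) = 0.
Corvus's first-order condition: 258 - 3q_C - (1/2)(q_O) = 0.
Rearranging gives the reaction functions q_O = (257 - (1/2)q_C)/7 and q_C = (258 - (1/2)q_O)/3.
Substituting one into the other gives q_O = 30.9398 and q_C = 80.8434.
Total output Q = 111.7831, so price P = 323 - (1/2)·111.7831 = 267.1084.

267.11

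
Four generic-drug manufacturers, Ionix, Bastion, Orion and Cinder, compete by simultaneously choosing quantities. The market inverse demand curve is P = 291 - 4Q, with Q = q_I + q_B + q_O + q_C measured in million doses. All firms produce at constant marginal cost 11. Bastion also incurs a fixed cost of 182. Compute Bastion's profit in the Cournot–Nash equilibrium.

602

A representative firm's profit is π_i = q_i(291 - 4Q) - 11q_i.
Setting ∂π_i/∂q_i = 0 with rivals' quantities fixed: 280 - 8q_i - 4·Σ_{j≠i} q_j = 0.
With identical firms every q_j equals q_i, so Σ_{j≠i} q_j = 3q_i and 280 = 20q_i, giving q_i = 14.
Price P = 291 - 4·56 = 67.
Bastion's profit: (67 - 11)·14 - 182 = 602.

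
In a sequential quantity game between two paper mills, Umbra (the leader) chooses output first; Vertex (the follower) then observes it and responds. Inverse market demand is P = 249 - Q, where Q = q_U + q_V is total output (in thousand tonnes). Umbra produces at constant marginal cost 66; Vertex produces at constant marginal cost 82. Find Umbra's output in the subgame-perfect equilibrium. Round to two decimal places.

99.50

The follower Vertex best-responds to any q_U: π_V = (249 - Q)q_V - 82q_V.
∂π_V/∂q_V = 167 - q_U - 2q_V = 0 gives the reaction function q_V = (167 - q_U)/2.
The leader anticipates this reaction. Substituting into P = 249 - Q gives P = 331/2 - (1/2)q_U, so π_U = (331/2 - (1/2)q_U)q_U - 66q_U.
Leader FOC: 199/2 - q_U = 0, so q_U = 199/2.
Then q_V = (167 - 199/2)/2 = 135/4.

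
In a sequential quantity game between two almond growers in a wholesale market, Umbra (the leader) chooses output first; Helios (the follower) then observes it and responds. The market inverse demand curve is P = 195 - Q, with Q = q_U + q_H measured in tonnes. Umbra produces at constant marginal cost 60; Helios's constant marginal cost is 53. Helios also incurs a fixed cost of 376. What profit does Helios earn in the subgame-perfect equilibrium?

The follower Helios best-responds to any q_U: π_H = (195 - Q)q_H - 53q_H.
∂π_H/∂q_H = 142 - q_U - 2q_H = 0 gives the reaction function q_H = (142 - q_U)/2.
The leader anticipates this reaction. Substituting into P = 195 - Q gives P = 124 - (1/2)q_U, so π_U = (124 - (1/2)q_U)q_U - 60q_U.
The leader's first-order condition 64 - q_U = 0 yields q_U = 64.
Then q_H = (142 - 64)/2 = 39.
Price P = 195 - 103 = 92.
Helios's profit: (92 - 53)·39 - 376 = 1145.

1145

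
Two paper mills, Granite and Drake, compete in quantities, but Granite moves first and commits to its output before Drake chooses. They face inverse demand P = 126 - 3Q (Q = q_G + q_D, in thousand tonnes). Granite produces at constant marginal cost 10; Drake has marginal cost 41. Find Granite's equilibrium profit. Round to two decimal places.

The follower Drake best-responds to any q_G: π_D = (126 - 3Q)q_D - 41q_D.
∂π_D/∂q_D = 85 - 3q_G - 6q_D = 0 gives the reaction function q_D = (85 - 3q_G)/6.
The leader anticipates this reaction. Substituting into P = 126 - 3Q gives P = 167/2 - (3/2)q_G, so π_G = (167/2 - (3/2)q_G)q_G - 10q_G.
The leader's first-order condition 147/2 - 3q_G = 0 yields q_G = 49/2.
Then q_D = (85 - 3·(49/2))/6 = 23/12.
Price P = 126 - 3·(317/12) = 187/4.
Granite's profit: (187/4 - 10)·(49/2) = 900.3750.

900.38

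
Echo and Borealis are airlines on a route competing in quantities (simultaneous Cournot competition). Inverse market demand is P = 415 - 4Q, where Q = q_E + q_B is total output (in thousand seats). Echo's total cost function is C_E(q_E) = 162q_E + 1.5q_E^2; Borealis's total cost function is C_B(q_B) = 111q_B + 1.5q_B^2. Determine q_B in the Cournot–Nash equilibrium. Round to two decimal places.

Echo's profit: π_E = (415 - 4Q)q_E - (162q_E + (3/2)q_E²). Setting ∂π_E/∂q_E = 0: 253 - 11q_E - 4(q_B) = 0.
Borealis's first-order condition: 304 - 11q_B - 4(q_E) = 0.
So q_E = (253 - 4q_B)/11 and q_B = (304 - 4q_E)/11.
Substituting one into the other gives q_E = 1567/105 and q_B = 22.2095.

22.21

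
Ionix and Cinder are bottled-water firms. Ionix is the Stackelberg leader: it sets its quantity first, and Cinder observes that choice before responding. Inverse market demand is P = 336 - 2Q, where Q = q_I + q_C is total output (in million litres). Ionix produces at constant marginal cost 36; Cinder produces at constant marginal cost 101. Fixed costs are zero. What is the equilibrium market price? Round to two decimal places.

127.25

The follower Cinder best-responds to any q_I: π_C = (336 - 2Q)q_C - 101q_C.
∂π_C/∂q_C = 235 - 2q_I - 4q_C = 0 gives the reaction function q_C = (235 - 2q_I)/4.
Ionix substitutes q_C(q_I) into its own profit: π_I = q_I(336 - 2q_I - (235 - 2q_I)/2) - 36q_I = (437/2 - q_I)q_I - 36q_I.
Maximising: ∂π_I/∂q_I = 365/2 - 2q_I = 0, giving q_I = 365/4.
Then q_C = (235 - 2·(365/4))/4 = 105/8.
Total output Q = 835/8, so price P = 336 - 2·(835/8) = 509/4.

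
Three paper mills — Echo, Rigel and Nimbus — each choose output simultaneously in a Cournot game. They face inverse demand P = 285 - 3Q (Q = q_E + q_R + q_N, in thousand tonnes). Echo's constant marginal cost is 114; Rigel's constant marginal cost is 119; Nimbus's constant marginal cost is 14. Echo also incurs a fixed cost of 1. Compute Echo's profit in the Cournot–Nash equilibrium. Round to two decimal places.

119.33

Echo's profit: π_E = (285 - 3Q)q_E - (114q_E). Setting ∂π_E/∂q_E = 0: 171 - 6q_E - 3(q_R + q_N) = 0.
Rigel's first-order condition: 166 - 6q_R - 3(q_E + q_N) = 0.
Nimbus's first-order condition: 271 - 6q_N - 3(q_E + q_R) = 0.
Summing all 3 equations gives 608 − 12Q = 0, hence Q = 152/3.
Back-substituting: q_E = (171 − 152)/3 = 19/3, q_R = (166 − 152)/3 = 14/3, q_N = (271 − 152)/3 = 119/3.
Price P = 285 - 3·(152/3) = 133.
Echo's profit: (133 - 114)·(19/3) - 1 = 358/3.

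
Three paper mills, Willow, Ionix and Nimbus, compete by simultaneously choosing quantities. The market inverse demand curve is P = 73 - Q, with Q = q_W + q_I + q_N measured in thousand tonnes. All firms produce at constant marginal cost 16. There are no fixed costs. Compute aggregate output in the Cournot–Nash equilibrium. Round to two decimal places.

42.75

Each firm earns π_i = (73 - Q)q_i - 16q_i.
First-order condition (treating rivals' output as given): 57 - 2q_i - Σ_{j≠i} q_j = 0.
With identical firms every q_j equals q_i, so Σ_{j≠i} q_j = 2q_i and 57 = 4q_i, giving q_i = 57/4.
Total output Q = 57/4 + 57/4 + 57/4 = 171/4.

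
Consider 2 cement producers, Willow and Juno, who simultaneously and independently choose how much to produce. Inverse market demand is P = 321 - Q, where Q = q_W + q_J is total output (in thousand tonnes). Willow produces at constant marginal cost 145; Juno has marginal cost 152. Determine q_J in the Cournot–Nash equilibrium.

Willow's profit: π_W = (321 - Q)q_W - (145q_W). Setting ∂π_W/∂q_W = 0: 176 - 2q_W - (q_J) = 0.
Juno's first-order condition: 169 - 2q_J - (q_W) = 0.
Best responses: q_W = (176 - q_J)/2, q_J = (169 - q_W)/2.
Substituting one into the other gives q_W = 61 and q_J = 54.

54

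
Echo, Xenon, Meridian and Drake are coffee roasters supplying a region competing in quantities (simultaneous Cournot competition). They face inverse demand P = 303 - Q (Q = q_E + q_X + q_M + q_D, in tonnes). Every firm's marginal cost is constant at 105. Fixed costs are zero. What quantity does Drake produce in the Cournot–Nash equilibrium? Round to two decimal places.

A representative firm's profit is π_i = q_i(303 - Q) - 105q_i.
First-order condition (treating rivals' output as given): 198 - 2q_i - Σ_{j≠i} q_j = 0.
By symmetry each firm produces the same amount; substituting Σ_{j≠i} q_j = 3q_i yields q_i = 198/5.

39.60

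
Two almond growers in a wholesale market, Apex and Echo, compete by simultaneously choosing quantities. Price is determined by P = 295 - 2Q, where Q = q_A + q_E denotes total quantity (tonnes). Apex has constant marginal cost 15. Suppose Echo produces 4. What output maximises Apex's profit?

With the rival's output fixed at 4, Apex's profit is π_A = (295 - 2·4 - 2q_A)q_A - (15q_A) = (287 - 2q_A)q_A - (15q_A).
∂π_A/∂q_A = 272 - 4q_A = 0, so q_A = 68.

68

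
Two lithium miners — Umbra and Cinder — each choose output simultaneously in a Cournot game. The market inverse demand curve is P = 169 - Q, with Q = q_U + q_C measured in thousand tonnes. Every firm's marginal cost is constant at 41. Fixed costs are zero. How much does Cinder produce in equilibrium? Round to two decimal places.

42.67

Each firm earns π_i = (169 - Q)q_i - 41q_i.
Setting ∂π_i/∂q_i = 0 with rivals' quantities fixed: 128 - 2q_i - q_j = 0.
By symmetry each firm produces the same amount; substituting q_j = q_i yields q_i = 128/3.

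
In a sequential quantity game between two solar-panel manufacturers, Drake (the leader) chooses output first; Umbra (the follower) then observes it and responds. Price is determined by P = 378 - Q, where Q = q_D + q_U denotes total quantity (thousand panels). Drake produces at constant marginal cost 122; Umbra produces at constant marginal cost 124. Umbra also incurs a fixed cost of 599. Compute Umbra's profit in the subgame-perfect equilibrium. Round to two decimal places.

3307.25

Solve by backward induction. Given q_D, the follower Umbra maximises π_U = (378 - q_D - q_U)q_U - 124q_U.
∂π_U/∂q_U = 254 - q_D - 2q_U = 0 gives the reaction function q_U = (254 - q_D)/2.
The leader anticipates this reaction. Substituting into P = 378 - Q gives P = 251 - (1/2)q_D, so π_D = (251 - (1/2)q_D)q_D - 122q_D.
Maximising: ∂π_D/∂q_D = 129 - q_D = 0, giving q_D = 129.
Then q_U = (254 - 129)/2 = 125/2.
Price P = 378 - 383/2 = 373/2.
Umbra's profit: (373/2 - 124)·(125/2) - 599 = 3307.2500.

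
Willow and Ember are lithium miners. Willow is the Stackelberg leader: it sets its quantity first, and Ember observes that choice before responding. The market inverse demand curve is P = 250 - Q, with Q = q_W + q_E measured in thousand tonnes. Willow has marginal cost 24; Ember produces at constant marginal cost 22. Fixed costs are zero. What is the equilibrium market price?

The follower Ember best-responds to any q_W: π_E = (250 - Q)q_E - 22q_E.
Setting the follower's marginal profit to zero, 228 - q_W - 2q_E = 0, i.e. q_E = (228 - q_W)/2.
Willow substitutes q_E(q_W) into its own profit: π_W = q_W(250 - q_W - (228 - q_W)/2) - 24q_W = (136 - (1/2)q_W)q_W - 24q_W.
The leader's first-order condition 112 - q_W = 0 yields q_W = 112.
Then q_E = (228 - 112)/2 = 58.
Total output Q = 170, so price P = 250 - 170 = 80.

80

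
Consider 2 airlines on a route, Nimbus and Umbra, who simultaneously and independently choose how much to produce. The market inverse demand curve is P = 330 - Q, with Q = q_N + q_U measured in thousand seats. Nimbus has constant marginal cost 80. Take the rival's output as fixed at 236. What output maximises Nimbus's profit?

7

With the rival's output fixed at 236, Nimbus's profit is π_N = (330 - 236 - q_N)q_N - (80q_N) = (94 - q_N)q_N - (80q_N).
∂π_N/∂q_N = 14 - 2q_N = 0, so q_N = 7.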